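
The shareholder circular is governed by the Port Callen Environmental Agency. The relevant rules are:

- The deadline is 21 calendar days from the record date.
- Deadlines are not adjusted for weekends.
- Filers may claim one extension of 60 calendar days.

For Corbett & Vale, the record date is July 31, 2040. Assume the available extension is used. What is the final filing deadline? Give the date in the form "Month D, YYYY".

October 20, 2040

Trigger date July 31, 2040 + 21 calendar days = August 21, 2040.
August 21, 2040 is a Tuesday; no weekend or holiday adjustment applies.
With the 60-day extension, August 21, 2040 becomes October 20, 2040.
October 20, 2040 is a Saturday; no weekend or holiday adjustment applies.
The final due date is October 20, 2040.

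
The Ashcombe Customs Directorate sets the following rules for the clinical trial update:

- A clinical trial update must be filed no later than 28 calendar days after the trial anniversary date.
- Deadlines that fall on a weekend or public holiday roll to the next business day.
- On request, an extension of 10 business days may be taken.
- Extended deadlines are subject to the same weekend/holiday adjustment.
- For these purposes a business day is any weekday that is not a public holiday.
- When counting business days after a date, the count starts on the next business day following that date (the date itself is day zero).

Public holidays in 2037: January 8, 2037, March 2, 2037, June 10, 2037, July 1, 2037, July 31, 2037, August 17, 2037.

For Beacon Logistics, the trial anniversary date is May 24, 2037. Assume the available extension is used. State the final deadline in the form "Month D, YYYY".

Trigger date May 24, 2037 + 28 calendar days = June 21, 2037.
Because June 21, 2037 is a Sunday, the deadline becomes June 22, 2037 (Monday).
Counting 10 further business days from June 22, 2037 reaches July 7, 2037.
July 7, 2037 is a Tuesday and not a listed holiday, so it stands.
Final deadline: July 7, 2037.

July 7, 2037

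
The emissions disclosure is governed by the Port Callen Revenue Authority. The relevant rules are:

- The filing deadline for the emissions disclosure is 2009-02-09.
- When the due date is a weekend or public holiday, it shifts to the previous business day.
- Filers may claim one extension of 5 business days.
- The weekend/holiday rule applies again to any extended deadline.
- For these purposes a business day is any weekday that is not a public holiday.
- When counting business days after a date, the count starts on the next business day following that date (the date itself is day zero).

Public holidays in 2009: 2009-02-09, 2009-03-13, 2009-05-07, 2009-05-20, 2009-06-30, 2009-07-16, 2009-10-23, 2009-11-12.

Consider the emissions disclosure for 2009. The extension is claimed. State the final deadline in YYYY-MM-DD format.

2009-02-16

Start from the fixed due date, 2009-02-09.
2009-02-09 is a listed holiday, so it moves to the preceding business day, 2009-02-06 (Friday).
Counting 5 further business days from 2009-02-06 reaches 2009-02-16.
2009-02-16 (Monday) is already a business day.
Final deadline: 2009-02-16.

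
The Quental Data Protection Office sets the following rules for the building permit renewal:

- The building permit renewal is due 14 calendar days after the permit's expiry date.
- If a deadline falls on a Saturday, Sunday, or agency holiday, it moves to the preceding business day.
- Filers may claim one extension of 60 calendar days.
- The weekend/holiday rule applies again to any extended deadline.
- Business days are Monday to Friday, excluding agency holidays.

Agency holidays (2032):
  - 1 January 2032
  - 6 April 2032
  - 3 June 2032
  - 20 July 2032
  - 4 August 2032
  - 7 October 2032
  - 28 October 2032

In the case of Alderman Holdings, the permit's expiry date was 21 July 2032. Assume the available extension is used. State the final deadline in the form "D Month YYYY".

Adding 14 calendar days to 21 July 2032 gives 4 August 2032.
4 August 2032 falls on a listed holiday. Rolling to the preceding business day gives 3 August 2032, a Tuesday.
Add the 60 calendar-day extension to 3 August 2032: 2 October 2032.
2 October 2032 falls on a Saturday. Rolling to the preceding business day gives 1 October 2032, a Friday.
So the filing is due 1 October 2032.

1 October 2032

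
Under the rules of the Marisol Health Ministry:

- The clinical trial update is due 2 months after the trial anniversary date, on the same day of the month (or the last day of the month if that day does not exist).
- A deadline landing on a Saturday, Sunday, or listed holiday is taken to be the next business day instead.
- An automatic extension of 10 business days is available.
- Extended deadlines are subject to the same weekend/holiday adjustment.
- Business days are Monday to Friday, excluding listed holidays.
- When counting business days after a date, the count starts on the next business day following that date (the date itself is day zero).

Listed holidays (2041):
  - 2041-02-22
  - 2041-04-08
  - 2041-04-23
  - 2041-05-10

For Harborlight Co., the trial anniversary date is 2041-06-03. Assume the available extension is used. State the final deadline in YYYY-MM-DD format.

2041-08-19

2 months after 2041-06-03, on the same day of the month, is 2041-08-03.
2041-08-03 is a Saturday, so it moves to the next business day, 2041-08-05 (Monday).
The 10-business-day extension runs from 2041-08-05 to 2041-08-19.
2041-08-19 falls on a Monday, which is a business day, so no adjustment is needed.
The final due date is 2041-08-19.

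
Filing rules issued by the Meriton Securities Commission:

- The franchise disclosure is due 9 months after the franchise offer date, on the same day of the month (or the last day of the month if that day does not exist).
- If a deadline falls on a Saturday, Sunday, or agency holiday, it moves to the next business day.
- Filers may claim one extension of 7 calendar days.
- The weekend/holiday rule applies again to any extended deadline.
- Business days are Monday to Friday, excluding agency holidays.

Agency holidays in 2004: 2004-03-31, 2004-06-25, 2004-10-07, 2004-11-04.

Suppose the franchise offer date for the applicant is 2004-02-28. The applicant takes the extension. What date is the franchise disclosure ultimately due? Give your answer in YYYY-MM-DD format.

2004-12-06

Moving 9 months forward from 2004-02-28 on the corresponding day gives 2004-11-28.
2004-11-28 is a Sunday, so it moves to the next business day, 2004-11-29 (Monday).
The 7-calendar-day extension moves the deadline from 2004-11-29 to 2004-12-06.
2004-12-06 falls on a Monday, which is a business day, so no adjustment is needed.
The final due date is 2004-12-06.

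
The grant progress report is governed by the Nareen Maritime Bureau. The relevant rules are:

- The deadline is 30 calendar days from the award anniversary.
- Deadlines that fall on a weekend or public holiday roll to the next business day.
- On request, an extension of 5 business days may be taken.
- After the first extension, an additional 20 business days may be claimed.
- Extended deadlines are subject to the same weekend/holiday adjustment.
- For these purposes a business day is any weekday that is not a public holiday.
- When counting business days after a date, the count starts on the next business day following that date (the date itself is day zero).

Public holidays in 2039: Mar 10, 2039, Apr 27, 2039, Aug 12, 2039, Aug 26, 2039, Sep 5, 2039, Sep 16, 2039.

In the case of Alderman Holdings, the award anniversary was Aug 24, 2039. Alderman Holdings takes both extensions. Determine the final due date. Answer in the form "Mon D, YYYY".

30 calendar days after Aug 24, 2039 is Sep 23, 2039.
Since Sep 23, 2039 is a Friday and not a holiday, the date is unchanged.
The 5-business-day extension runs from Sep 23, 2039 to Sep 30, 2039.
Sep 30, 2039 is a Friday and not a listed holiday, so it stands.
Applying the 20-business-day extension: 20 business days after Sep 30, 2039 is Oct 28, 2039.
Oct 28, 2039 is a Friday and not a listed holiday, so it stands.
Final deadline: Oct 28, 2039.

Oct 28, 2039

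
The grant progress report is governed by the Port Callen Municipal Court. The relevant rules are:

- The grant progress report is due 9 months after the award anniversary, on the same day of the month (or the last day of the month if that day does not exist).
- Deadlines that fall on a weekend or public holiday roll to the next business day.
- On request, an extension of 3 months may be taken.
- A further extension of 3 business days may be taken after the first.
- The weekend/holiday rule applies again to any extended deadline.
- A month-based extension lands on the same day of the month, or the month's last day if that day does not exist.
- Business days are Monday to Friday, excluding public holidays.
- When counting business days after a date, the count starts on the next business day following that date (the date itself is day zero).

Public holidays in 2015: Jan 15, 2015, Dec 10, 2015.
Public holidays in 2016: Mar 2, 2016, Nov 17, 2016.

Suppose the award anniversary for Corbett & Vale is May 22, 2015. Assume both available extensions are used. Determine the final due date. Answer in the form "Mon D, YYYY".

May 26, 2016

Moving 9 months forward from May 22, 2015 on the corresponding day gives Feb 22, 2016.
Feb 22, 2016 is a Monday and not a listed holiday, so it stands.
The 3 months extension carries Feb 22, 2016 to May 22, 2016.
Because May 22, 2016 is a Sunday, the deadline becomes May 23, 2016 (Monday).
Applying the 3-business-day extension: 3 business days after May 23, 2016 is May 26, 2016.
Since May 26, 2016 is a Thursday and not a holiday, the date is unchanged.
So the filing is due May 26, 2016.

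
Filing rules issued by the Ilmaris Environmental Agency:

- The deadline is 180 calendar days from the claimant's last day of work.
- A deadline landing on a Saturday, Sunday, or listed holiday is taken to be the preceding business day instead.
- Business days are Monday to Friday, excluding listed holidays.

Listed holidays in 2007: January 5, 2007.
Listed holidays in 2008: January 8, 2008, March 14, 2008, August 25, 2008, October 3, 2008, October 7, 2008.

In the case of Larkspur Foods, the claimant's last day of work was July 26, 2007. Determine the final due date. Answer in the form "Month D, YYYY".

Trigger date July 26, 2007 + 180 calendar days = January 22, 2008.
January 22, 2008 falls on a Tuesday, which is a business day, so no adjustment is needed.
Deadline: January 22, 2008.

January 22, 2008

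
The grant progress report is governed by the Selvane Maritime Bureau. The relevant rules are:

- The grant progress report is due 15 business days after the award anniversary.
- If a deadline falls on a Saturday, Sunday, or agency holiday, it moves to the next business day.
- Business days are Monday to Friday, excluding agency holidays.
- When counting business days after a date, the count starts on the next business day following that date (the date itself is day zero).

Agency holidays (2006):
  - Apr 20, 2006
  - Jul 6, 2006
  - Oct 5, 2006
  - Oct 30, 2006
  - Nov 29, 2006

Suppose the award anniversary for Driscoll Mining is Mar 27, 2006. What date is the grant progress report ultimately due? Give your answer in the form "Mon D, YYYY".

Starting the day after Mar 27, 2006 and counting 15 business days lands on Apr 17, 2006.
Apr 17, 2006 falls on a Monday, which is a business day, so no adjustment is needed.
The final due date is Apr 17, 2006.

Apr 17, 2006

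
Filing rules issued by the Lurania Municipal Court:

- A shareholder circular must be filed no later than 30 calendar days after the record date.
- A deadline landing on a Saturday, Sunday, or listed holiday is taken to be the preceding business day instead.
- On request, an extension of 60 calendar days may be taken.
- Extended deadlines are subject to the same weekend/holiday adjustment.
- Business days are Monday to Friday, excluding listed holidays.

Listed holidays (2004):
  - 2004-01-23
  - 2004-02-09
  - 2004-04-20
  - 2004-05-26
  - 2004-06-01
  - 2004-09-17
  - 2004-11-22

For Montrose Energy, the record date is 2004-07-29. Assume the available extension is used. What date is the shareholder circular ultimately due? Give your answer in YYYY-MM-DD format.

2004-10-26

From 2004-07-29, 30 calendar days later is 2004-08-28.
2004-08-28 falls on a Saturday. Rolling to the preceding business day gives 2004-08-27, a Friday.
The 60-calendar-day extension moves the deadline from 2004-08-27 to 2004-10-26.
2004-10-26 is a Tuesday and not a listed holiday, so it stands.
The final due date is 2004-10-26.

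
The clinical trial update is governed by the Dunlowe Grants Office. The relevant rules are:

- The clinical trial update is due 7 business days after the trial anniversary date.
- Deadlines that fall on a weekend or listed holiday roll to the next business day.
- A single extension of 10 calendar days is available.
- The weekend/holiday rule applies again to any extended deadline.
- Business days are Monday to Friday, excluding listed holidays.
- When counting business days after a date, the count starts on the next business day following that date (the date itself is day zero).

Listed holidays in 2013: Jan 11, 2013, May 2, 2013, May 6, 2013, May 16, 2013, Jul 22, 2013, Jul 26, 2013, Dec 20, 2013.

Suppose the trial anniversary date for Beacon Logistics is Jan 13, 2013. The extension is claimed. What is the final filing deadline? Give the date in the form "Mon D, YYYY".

Counting 7 business days after Jan 13, 2013 (skipping weekends and listed holidays) reaches Jan 22, 2013.
Since Jan 22, 2013 is a Tuesday and not a holiday, the date is unchanged.
With the 10-day extension, Jan 22, 2013 becomes Feb 1, 2013.
Feb 1, 2013 (Friday) is already a business day.
Deadline: Feb 1, 2013.

Feb 1, 2013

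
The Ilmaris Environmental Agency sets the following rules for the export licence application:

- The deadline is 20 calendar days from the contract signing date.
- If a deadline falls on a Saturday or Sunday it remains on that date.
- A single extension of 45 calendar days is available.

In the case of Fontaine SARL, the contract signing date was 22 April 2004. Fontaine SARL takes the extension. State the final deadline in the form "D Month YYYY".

20 calendar days after 22 April 2004 is 12 May 2004.
12 May 2004 falls on a Wednesday. The rules make no weekend/holiday allowance, so it remains 12 May 2004.
Applying the 45-calendar-day extension: 12 May 2004 + 45 days = 26 June 2004.
26 June 2004 is a Saturday; no weekend or holiday adjustment applies.
The final due date is 26 June 2004.

26 June 2004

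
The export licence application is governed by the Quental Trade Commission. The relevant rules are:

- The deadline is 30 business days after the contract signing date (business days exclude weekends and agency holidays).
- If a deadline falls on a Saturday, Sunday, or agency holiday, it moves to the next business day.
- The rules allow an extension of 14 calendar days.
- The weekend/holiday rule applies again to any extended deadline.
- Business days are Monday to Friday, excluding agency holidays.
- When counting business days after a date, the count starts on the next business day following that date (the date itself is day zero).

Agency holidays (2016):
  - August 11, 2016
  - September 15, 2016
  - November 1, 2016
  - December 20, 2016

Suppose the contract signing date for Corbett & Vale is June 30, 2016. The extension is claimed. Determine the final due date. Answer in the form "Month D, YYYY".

August 26, 2016

Counting 30 business days after June 30, 2016 (skipping weekends and listed holidays) reaches August 12, 2016.
Since August 12, 2016 is a Friday and not a holiday, the date is unchanged.
Applying the 14-calendar-day extension: August 12, 2016 + 14 days = August 26, 2016.
August 26, 2016 (Friday) is already a business day.
So the filing is due August 26, 2016.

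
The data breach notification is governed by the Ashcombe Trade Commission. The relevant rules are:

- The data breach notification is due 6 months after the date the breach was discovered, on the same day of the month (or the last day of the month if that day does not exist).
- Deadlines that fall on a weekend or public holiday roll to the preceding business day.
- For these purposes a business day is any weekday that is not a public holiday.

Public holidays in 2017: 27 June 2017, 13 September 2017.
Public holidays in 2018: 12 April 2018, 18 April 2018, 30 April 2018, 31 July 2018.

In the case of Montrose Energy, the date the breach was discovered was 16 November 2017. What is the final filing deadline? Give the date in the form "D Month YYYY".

16 May 2018

6 months from 16 November 2017 is 16 May 2018.
16 May 2018 (Wednesday) is already a business day.
Final deadline: 16 May 2018.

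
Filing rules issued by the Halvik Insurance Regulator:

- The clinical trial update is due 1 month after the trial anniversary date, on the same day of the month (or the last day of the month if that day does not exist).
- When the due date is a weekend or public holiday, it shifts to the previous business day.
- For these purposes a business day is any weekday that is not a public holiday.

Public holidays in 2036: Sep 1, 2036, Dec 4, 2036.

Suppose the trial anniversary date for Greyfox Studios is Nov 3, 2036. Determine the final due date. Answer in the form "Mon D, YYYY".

Moving 1 month forward from Nov 3, 2036 on the corresponding day gives Dec 3, 2036.
Dec 3, 2036 is a Wednesday and not a listed holiday, so it stands.
So the filing is due Dec 3, 2036.

Dec 3, 2036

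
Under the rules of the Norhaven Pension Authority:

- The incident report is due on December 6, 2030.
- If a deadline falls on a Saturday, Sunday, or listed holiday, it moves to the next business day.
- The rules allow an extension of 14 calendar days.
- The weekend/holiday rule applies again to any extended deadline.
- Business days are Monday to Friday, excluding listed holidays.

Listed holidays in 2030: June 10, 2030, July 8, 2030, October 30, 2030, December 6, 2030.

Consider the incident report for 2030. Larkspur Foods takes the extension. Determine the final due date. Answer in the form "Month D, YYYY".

December 23, 2030

Start from the fixed due date, December 6, 2030.
Because December 6, 2030 is a listed holiday, the deadline becomes December 9, 2030 (Monday).
The 14-calendar-day extension moves the deadline from December 9, 2030 to December 23, 2030.
December 23, 2030 falls on a Monday, which is a business day, so no adjustment is needed.
So the filing is due December 23, 2030.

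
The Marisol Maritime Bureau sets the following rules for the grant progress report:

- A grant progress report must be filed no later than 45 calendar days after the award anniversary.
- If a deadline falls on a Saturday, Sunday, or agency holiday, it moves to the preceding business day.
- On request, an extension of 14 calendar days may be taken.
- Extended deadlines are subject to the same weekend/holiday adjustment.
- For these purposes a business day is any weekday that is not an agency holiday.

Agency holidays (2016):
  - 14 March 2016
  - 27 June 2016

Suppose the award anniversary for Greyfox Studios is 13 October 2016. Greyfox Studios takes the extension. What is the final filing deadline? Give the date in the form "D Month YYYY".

Trigger date 13 October 2016 + 45 calendar days = 27 November 2016.
27 November 2016 is a Sunday, so it moves to the preceding business day, 25 November 2016 (Friday).
Add the 14 calendar-day extension to 25 November 2016: 9 December 2016.
9 December 2016 (Friday) is already a business day.
So the filing is due 9 December 2016.

9 December 2016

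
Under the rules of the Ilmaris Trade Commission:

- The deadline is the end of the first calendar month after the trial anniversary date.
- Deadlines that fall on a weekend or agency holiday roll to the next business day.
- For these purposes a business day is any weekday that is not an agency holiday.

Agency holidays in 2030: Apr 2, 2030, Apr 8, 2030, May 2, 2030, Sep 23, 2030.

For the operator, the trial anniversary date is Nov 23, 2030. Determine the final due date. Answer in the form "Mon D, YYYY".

Dec 31, 2030

The first month after Nov 23, 2030 is December 2030, whose last day is Dec 31, 2030.
Dec 31, 2030 falls on a Tuesday, which is a business day, so no adjustment is needed.
Deadline: Dec 31, 2030.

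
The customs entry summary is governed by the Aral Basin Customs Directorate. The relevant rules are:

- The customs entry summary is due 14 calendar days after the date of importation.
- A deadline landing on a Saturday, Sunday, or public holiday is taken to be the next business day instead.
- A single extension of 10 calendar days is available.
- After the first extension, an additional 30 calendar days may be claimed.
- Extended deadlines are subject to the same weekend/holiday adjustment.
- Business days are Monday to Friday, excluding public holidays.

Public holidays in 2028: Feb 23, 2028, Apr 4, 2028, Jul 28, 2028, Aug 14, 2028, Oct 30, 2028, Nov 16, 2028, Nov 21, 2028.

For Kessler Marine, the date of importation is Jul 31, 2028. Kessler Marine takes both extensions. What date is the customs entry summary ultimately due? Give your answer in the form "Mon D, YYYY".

From Jul 31, 2028, 14 calendar days later is Aug 14, 2028.
Because Aug 14, 2028 is a listed holiday, the deadline becomes Aug 15, 2028 (Tuesday).
Applying the 10-calendar-day extension: Aug 15, 2028 + 10 days = Aug 25, 2028.
Since Aug 25, 2028 is a Friday and not a holiday, the date is unchanged.
Applying the 30-calendar-day extension: Aug 25, 2028 + 30 days = Sep 24, 2028.
Sep 24, 2028 falls on a Sunday. Rolling to the next business day gives Sep 25, 2028, a Monday.
So the filing is due Sep 25, 2028.

Sep 25, 2028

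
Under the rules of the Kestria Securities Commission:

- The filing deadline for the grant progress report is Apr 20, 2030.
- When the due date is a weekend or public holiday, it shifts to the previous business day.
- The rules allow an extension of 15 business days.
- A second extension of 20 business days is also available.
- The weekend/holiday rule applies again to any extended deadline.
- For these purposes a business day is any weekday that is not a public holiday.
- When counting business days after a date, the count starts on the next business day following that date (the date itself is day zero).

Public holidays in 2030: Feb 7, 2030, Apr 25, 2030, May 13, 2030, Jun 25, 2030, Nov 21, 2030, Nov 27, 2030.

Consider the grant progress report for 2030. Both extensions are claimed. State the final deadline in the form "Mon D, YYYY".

Jun 11, 2030

The statutory due date is Apr 20, 2030.
Apr 20, 2030 falls on a Saturday. Rolling to the preceding business day gives Apr 19, 2030, a Friday.
Applying the 15-business-day extension: 15 business days after Apr 19, 2030 is May 14, 2030.
May 14, 2030 is a Tuesday and not a listed holiday, so it stands.
The 20-business-day extension runs from May 14, 2030 to Jun 11, 2030.
Since Jun 11, 2030 is a Tuesday and not a holiday, the date is unchanged.
The final due date is Jun 11, 2030.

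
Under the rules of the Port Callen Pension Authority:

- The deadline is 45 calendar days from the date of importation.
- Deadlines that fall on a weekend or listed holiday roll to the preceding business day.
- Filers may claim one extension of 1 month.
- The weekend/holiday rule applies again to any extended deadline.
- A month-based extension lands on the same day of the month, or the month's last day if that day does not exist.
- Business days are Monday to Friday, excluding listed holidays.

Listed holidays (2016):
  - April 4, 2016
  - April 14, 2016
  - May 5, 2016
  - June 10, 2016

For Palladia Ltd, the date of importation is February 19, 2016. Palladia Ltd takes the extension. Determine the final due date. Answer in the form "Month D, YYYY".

From February 19, 2016, 45 calendar days later is April 4, 2016.
April 4, 2016 is a listed holiday; the preceding business day is April 1, 2016 (Friday).
The 1 month extension carries April 1, 2016 to May 1, 2016.
May 1, 2016 is a Sunday, so it moves to the preceding business day, April 29, 2016 (Friday).
So the filing is due April 29, 2016.

April 29, 2016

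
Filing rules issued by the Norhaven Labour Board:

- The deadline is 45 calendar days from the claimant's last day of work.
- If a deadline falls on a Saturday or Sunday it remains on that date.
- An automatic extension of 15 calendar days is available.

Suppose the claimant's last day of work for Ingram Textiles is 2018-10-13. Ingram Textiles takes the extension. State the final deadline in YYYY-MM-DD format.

2018-12-12

Trigger date 2018-10-13 + 45 calendar days = 2018-11-27.
No adjustment is made for weekends or holidays, so 2018-11-27 stands.
Add the 15 calendar-day extension to 2018-11-27: 2018-12-12.
2018-12-12 falls on a Wednesday. The rules make no weekend/holiday allowance, so it remains 2018-12-12.
Final deadline: 2018-12-12.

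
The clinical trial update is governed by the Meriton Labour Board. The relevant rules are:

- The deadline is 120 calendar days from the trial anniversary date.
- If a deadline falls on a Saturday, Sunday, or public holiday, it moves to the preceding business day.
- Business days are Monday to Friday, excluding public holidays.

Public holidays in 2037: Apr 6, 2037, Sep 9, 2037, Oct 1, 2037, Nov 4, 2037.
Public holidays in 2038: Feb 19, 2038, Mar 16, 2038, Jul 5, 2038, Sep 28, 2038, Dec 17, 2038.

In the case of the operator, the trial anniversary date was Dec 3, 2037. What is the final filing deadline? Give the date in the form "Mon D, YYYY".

Apr 2, 2038

Adding 120 calendar days to Dec 3, 2037 gives Apr 2, 2038.
Apr 2, 2038 is a Friday and not a listed holiday, so it stands.
Deadline: Apr 2, 2038.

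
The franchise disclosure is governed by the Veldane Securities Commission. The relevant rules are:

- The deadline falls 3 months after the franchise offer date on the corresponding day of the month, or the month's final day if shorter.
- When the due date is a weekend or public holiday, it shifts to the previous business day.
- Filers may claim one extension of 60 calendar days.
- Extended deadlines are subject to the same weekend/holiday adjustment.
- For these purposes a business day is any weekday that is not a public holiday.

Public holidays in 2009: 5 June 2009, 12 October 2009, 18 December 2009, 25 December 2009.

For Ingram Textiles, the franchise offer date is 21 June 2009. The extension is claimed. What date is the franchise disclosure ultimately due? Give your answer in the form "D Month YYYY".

20 November 2009

Moving 3 months forward from 21 June 2009 on the corresponding day gives 21 September 2009.
21 September 2009 falls on a Monday, which is a business day, so no adjustment is needed.
Add the 60 calendar-day extension to 21 September 2009: 20 November 2009.
Since 20 November 2009 is a Friday and not a holiday, the date is unchanged.
So the filing is due 20 November 2009.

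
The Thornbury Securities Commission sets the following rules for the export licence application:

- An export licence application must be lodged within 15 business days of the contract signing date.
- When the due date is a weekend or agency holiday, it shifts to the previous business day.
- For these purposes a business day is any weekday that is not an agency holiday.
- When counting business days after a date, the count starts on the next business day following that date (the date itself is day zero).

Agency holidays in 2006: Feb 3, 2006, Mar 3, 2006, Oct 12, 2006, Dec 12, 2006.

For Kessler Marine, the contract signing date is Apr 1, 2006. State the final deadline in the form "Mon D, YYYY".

15 business days after Apr 1, 2006, excluding weekends and holidays, is Apr 21, 2006.
Apr 21, 2006 falls on a Friday, which is a business day, so no adjustment is needed.
Final deadline: Apr 21, 2006.

Apr 21, 2006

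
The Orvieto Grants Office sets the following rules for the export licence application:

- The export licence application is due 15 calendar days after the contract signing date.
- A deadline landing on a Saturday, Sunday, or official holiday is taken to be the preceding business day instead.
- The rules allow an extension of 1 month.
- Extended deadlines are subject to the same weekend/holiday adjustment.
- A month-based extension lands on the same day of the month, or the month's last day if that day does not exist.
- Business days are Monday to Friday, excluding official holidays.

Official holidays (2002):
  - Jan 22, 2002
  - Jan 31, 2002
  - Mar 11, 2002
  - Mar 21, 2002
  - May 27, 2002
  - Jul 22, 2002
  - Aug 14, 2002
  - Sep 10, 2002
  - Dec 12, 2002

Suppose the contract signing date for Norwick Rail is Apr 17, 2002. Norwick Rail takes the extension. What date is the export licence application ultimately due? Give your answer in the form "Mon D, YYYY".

Trigger date Apr 17, 2002 + 15 calendar days = May 2, 2002.
May 2, 2002 is a Thursday and not a listed holiday, so it stands.
Applying the 1 month extension: 1 month after May 2, 2002 is Jun 2, 2002.
Because Jun 2, 2002 is a Sunday, the deadline becomes May 31, 2002 (Friday).
The final due date is May 31, 2002.

May 31, 2002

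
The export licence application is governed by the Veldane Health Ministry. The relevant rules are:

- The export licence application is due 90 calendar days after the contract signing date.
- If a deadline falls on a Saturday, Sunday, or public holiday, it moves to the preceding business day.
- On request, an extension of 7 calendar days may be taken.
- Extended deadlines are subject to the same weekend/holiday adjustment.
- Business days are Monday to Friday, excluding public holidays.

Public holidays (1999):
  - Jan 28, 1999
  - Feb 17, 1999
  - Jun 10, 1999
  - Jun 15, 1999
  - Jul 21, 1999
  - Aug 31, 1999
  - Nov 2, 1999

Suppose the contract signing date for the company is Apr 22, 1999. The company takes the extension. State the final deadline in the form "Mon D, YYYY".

Trigger date Apr 22, 1999 + 90 calendar days = Jul 21, 1999.
Jul 21, 1999 is a listed holiday; the preceding business day is Jul 20, 1999 (Tuesday).
Add the 7 calendar-day extension to Jul 20, 1999: Jul 27, 1999.
Jul 27, 1999 (Tuesday) is already a business day.
So the filing is due Jul 27, 1999.

Jul 27, 1999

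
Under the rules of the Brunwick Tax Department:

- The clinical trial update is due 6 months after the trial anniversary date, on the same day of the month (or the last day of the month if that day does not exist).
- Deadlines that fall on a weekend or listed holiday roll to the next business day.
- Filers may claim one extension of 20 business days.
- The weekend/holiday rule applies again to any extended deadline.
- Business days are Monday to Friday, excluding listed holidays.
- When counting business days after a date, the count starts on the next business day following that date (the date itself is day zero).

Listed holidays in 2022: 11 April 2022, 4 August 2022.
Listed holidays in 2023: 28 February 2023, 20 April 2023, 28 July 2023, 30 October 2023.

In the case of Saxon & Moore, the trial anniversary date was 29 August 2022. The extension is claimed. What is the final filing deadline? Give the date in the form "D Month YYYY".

29 March 2023

6 months after 29 August 2022, on the same day of the month, is 28 February 2023 (day 29 does not exist in February, so the month's last day is used).
28 February 2023 is a listed holiday, so it moves to the next business day, 1 March 2023 (Wednesday).
Applying the 20-business-day extension: 20 business days after 1 March 2023 is 29 March 2023.
29 March 2023 (Wednesday) is already a business day.
Final deadline: 29 March 2023.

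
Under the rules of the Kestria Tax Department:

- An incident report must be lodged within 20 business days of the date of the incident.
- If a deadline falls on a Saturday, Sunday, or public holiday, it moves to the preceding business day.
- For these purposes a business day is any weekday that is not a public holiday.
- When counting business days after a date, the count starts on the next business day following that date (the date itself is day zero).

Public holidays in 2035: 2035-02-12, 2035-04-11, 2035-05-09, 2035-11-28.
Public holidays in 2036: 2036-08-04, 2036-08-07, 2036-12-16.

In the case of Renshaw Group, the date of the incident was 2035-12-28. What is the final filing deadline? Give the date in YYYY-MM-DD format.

2036-01-25

20 business days after 2035-12-28, excluding weekends and holidays, is 2036-01-25.
2036-01-25 (Friday) is already a business day.
The final due date is 2036-01-25.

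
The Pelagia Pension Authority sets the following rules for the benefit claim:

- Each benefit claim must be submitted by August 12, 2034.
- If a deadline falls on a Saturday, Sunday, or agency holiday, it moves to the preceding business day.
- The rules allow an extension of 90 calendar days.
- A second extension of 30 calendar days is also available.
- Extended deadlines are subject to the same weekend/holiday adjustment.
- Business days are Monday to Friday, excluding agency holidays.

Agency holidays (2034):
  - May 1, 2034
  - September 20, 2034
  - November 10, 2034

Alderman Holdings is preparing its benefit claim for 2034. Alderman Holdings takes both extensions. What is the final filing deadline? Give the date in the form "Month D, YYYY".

The statutory due date is August 12, 2034.
August 12, 2034 falls on a Saturday. Rolling to the preceding business day gives August 11, 2034, a Friday.
Applying the 90-calendar-day extension: August 11, 2034 + 90 days = November 9, 2034.
Since November 9, 2034 is a Thursday and not a holiday, the date is unchanged.
With the 30-day extension, November 9, 2034 becomes December 9, 2034.
December 9, 2034 is a Saturday; the preceding business day is December 8, 2034 (Friday).
The final due date is December 8, 2034.

December 8, 2034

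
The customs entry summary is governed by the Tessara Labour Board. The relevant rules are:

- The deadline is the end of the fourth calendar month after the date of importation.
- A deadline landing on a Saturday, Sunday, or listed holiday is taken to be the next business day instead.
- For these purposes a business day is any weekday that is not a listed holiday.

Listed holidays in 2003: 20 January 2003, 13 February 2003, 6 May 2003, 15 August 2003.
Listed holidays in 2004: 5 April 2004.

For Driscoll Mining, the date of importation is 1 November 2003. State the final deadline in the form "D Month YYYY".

4 months after 1 November 2003 is March 2004; that month ends on 31 March 2004.
31 March 2004 is a Wednesday and not a listed holiday, so it stands.
The final due date is 31 March 2004.

31 March 2004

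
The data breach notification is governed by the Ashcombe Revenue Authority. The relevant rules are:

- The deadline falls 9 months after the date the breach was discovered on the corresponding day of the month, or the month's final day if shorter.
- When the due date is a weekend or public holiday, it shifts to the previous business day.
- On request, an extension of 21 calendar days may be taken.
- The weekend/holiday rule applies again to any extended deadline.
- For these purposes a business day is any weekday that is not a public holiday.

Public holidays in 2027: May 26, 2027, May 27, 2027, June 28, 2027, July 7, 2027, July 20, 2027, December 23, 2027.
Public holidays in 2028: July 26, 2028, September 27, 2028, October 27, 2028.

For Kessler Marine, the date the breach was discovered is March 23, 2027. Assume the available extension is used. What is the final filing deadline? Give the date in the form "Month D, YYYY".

9 months after March 23, 2027, on the same day of the month, is December 23, 2027.
December 23, 2027 is a listed holiday, so it moves to the preceding business day, December 22, 2027 (Wednesday).
Applying the 21-calendar-day extension: December 22, 2027 + 21 days = January 12, 2028.
January 12, 2028 is a Wednesday and not a listed holiday, so it stands.
The final due date is January 12, 2028.

January 12, 2028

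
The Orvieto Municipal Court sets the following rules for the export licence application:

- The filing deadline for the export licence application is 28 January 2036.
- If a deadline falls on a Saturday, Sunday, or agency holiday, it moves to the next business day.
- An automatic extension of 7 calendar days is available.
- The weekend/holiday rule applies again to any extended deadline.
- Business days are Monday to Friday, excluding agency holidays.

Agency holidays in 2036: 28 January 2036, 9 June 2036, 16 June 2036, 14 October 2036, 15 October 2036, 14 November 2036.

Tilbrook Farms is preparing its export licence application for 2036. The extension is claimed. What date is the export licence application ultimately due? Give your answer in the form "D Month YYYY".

The stated deadline is 28 January 2036.
28 January 2036 is a listed holiday; the next business day is 29 January 2036 (Tuesday).
Add the 7 calendar-day extension to 29 January 2036: 5 February 2036.
5 February 2036 (Tuesday) is already a business day.
Deadline: 5 February 2036.

5 February 2036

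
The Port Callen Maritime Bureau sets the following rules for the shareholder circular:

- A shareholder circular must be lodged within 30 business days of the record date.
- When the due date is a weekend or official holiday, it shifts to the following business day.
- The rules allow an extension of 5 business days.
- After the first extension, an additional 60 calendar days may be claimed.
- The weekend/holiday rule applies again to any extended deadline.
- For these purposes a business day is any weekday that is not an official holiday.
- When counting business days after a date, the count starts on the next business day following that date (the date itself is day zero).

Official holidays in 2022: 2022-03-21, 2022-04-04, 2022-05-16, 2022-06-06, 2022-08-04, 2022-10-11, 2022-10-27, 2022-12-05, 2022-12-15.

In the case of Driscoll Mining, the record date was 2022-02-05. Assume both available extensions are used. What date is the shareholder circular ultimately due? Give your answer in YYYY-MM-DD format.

30 business days after 2022-02-05, excluding weekends and holidays, is 2022-03-18.
2022-03-18 (Friday) is already a business day.
The 5-business-day extension runs from 2022-03-18 to 2022-03-28.
2022-03-28 (Monday) is already a business day.
The 60-calendar-day extension moves the deadline from 2022-03-28 to 2022-05-27.
2022-05-27 (Friday) is already a business day.
Deadline: 2022-05-27.

2022-05-27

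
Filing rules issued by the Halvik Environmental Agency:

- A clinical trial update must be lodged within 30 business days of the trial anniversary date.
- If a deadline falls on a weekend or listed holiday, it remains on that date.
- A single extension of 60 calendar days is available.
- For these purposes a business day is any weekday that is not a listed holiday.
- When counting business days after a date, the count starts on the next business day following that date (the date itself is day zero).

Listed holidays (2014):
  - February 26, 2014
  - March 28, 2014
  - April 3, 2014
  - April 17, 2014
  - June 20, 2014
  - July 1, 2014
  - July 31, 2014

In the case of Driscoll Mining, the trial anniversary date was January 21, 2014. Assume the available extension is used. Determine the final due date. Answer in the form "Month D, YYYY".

30 business days after January 21, 2014, excluding weekends and holidays, is March 5, 2014.
No adjustment is made for weekends or holidays, so March 5, 2014 stands.
The 60-calendar-day extension moves the deadline from March 5, 2014 to May 4, 2014.
May 4, 2014 is a Sunday; no weekend or holiday adjustment applies.
So the filing is due May 4, 2014.

May 4, 2014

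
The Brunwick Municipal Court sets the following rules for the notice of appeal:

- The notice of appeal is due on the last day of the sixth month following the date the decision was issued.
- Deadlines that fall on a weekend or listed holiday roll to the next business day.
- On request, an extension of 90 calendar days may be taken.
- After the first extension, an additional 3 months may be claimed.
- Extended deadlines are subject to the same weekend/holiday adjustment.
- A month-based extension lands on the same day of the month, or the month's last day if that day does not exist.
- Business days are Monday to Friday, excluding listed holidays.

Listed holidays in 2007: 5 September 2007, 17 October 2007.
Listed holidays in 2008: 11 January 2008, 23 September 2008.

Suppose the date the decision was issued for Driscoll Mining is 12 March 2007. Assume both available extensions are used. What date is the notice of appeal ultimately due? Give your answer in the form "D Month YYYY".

31 March 2008

The sixth month after 12 March 2007 is September 2007, whose last day is 30 September 2007.
30 September 2007 is a Sunday, so it moves to the next business day, 1 October 2007 (Monday).
With the 90-day extension, 1 October 2007 becomes 30 December 2007.
Because 30 December 2007 is a Sunday, the deadline becomes 31 December 2007 (Monday).
Add 3 months to 31 December 2007: 31 March 2008.
31 March 2008 falls on a Monday, which is a business day, so no adjustment is needed.
Final deadline: 31 March 2008.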